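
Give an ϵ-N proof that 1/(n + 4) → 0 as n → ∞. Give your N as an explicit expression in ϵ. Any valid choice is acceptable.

N = 1/ϵ

Let ϵ > 0. For n ≥ 1, |1/(n + 4) − 0| = 1/(n + 4) ≤ 1/n.
We need 1/n < ϵ, i.e. n > 1/ϵ.
Take N = 1/ϵ. If n > N then |1/(n + 4)| ≤ 1/n < ϵ.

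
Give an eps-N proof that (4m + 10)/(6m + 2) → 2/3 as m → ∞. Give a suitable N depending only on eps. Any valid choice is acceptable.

Let eps > 0. For m ≥ 1, |(4m + 10)/(6m + 2) − (2/3)| = |52|/(6(6m + 2)) = 52/(6(6m + 2)).
Since 6m + 2 ≥ 6m for m ≥ 1, this is ≤ 52/(6·6m) = (13/9)/m.
So |(4m + 10)/(6m + 2) − (2/3)| < eps whenever m > (13/9)/eps.
Take N = (13/9)/eps. If m > N then |(4m + 10)/(6m + 2) − (2/3)| ≤ (13/9)/m < eps.

N = (13/9)/eps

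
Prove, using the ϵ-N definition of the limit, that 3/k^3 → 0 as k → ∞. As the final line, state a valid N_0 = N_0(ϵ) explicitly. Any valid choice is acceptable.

N_0 = (3/ϵ)^{1/3}

Let ϵ > 0 be given. For k ≥ 1, |3/k^3 − 0| = 3/k^3.
3/k^3 < ϵ ⇔ k^3 > 3/ϵ ⇔ k > (3/ϵ)^{1/3}.
Take N_0 = (3/ϵ)^{1/3}. Then k > N_0 implies 3/k^3 < ϵ.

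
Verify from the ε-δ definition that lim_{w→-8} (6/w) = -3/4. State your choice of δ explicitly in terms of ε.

δ = min(4, (16/3)ε)

Let ε > 0 be given. We seek δ > 0 such that 0 < |w + 8| < δ implies |6/w + 3/4| < ε.
|6/w + 3/4| = 6·|-8 − w|/(8·|w|) = 6|w + 8|/(8|w|).
Restrict δ ≤ 4. Then |w + 8| < 4 gives |w| > 4, so 8|w| > 32.
Then |6/w + 3/4| < 6|w + 8|/32, which is < ε when |w + 8| < (16/3)ε.
Take δ = min(4, (16/3)ε). Then 0 < |w + 8| < δ gives both |w + 8| < 4 and |w + 8| < (16/3)ε, so |6/w + 3/4| < ε.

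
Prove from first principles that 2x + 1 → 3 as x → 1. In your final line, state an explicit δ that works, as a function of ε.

Suppose ε > 0. We need δ > 0 so that 0 < |x − 1| < δ implies |(2x + 1) − 3| < ε.
Since (2x + 1) − 3 = 2(x − 1), we have |(2x + 1) − 3| = 2|x − 1|.
So 2|x − 1| < ε exactly when |x − 1| < ε/2.
Take δ = ε/2. If 0 < |x − 1| < δ then |(2x + 1) − 3| = 2|x − 1| < 2·(ε/2) = ε.

δ = ε/2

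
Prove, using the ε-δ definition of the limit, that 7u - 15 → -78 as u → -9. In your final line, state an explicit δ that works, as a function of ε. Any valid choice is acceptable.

Fix ε > 0. We need δ > 0 so that 0 < |u + 9| < δ implies |(7u - 15) + 78| < ε.
|(7u - 15) + 78| = |7u + 63| = 7|u + 9|.
So 7|u + 9| < ε exactly when |u + 9| < ε/7.
Choosing δ = ε/7 gives |(7u - 15) + 78| = 7|u + 9| < ε whenever |u + 9| < δ.

δ = ε/7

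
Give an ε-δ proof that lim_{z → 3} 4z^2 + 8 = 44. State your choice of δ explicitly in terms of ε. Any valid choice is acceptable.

Suppose ε > 0. We want δ > 0 such that 0 < |z − 3| < δ implies |(4z^2 + 8) − 44| < ε.
(4z^2 + 8) − 44 = 4z^2 - 36 = (z − 3)(4z + 12).
So |(4z^2 + 8) − 44| = |z − 3|·|4z + 12|.
Assume first that |z − 3| < 1, so |z| < 4. Then |4z + 12| ≤ 4·4 + 12 = 28.
Hence |(4z^2 + 8) − 44| ≤ 28|z − 3| < ε provided |z − 3| < ε/28.
Choosing δ = min(1, ε/28) ensures both conditions, hence |(4z^2 + 8) − 44| < ε.

δ = min(1, ε/28)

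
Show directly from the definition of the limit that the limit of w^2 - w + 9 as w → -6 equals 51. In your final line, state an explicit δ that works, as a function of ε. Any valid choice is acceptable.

δ = min(1, ε/14)

Let ε > 0 be given. We want δ > 0 such that 0 < |w + 6| < δ implies |(w^2 - w + 9) − 51| < ε.
(w^2 - w + 9) − 51 = w^2 - w - 42 = (w + 6)(w - 7).
So |(w^2 - w + 9) − 51| = |w + 6|·|w - 7|.
Require δ ≤ 1. Then |w + 6| < 1 gives |w| < 7, and by the triangle inequality |w - 7| ≤ 7 + 7 = 14.
Hence |(w^2 - w + 9) − 51| ≤ 14|w + 6| < ε provided |w + 6| < ε/14.
Choosing δ = min(1, ε/14) ensures both conditions, hence |(w^2 - w + 9) − 51| < ε.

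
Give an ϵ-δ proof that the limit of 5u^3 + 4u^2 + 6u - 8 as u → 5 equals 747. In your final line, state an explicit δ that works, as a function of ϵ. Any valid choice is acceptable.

δ = min(2, ϵ/599)

Let ϵ > 0. We want δ > 0 such that 0 < |u − 5| < δ implies |(5u^3 + 4u^2 + 6u - 8) − 747| < ϵ.
(5u^3 + 4u^2 + 6u - 8) − 747 = 5u^3 + 4u^2 + 6u - 755 = (u − 5)(5u^2 + 29u + 151).
So |(5u^3 + 4u^2 + 6u - 8) − 747| = |u − 5|·|5u^2 + 29u + 151|.
Assume first that |u − 5| < 2, so |u| < 7. Then |5u^2 + 29u + 151| ≤ 5·7^2 + 29·7 + 151 = 599.
Hence |(5u^3 + 4u^2 + 6u - 8) − 747| ≤ 599|u − 5| < ϵ provided |u − 5| < ϵ/599.
Take δ = min(2, ϵ/599). Then 0 < |u − 5| < δ gives both |u − 5| < 2 and |u − 5| < ϵ/599, so |(5u^3 + 4u^2 + 6u - 8) − 747| < ϵ.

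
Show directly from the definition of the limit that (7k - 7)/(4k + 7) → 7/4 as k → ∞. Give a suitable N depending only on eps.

N = (77/16)/eps

Suppose eps > 0. For k ≥ 1, |(7k - 7)/(4k + 7) − (7/4)| = |-77|/(4(4k + 7)) = 77/(4(4k + 7)).
Since 4k + 7 ≥ 4k for k ≥ 1, this is ≤ 77/(4·4k) = (77/16)/k.
So |(7k - 7)/(4k + 7) − (7/4)| < eps whenever k > (77/16)/eps.
Take N = (77/16)/eps. If k > N then |(7k - 7)/(4k + 7) − (7/4)| ≤ (77/16)/k < eps.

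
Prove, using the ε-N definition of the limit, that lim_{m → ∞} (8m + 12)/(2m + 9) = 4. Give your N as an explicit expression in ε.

N = 12/ε

Suppose ε > 0. For m ≥ 1, |(8m + 12)/(2m + 9) − 4| = |-48|/(2(2m + 9)) = 48/(2(2m + 9)).
Since 2m + 9 ≥ 2m for m ≥ 1, this is ≤ 48/(2·2m) = 12/m.
So |(8m + 12)/(2m + 9) − 4| < ε whenever m > 12/ε.
Take N = 12/ε. If m > N then |(8m + 12)/(2m + 9) − 4| ≤ 12/m < ε.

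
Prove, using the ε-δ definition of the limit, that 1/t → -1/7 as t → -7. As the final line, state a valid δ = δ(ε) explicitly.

δ = min(7/2, (49/2)ε)

Let ε > 0. We seek δ > 0 such that 0 < |t + 7| < δ implies |1/t + 1/7| < ε.
|1/t + 1/7| = |-7 − t|/(7·|t|) = |t + 7|/(7|t|).
Restrict δ ≤ 7/2. Then |t + 7| < 7/2 gives |t| > 7/2, so 7|t| > 49/2.
Then |1/t + 1/7| < |t + 7|/(49/2), which is < ε when |t + 7| < (49/2)ε.
Take δ = min(7/2, (49/2)ε). Then 0 < |t + 7| < δ gives both |t + 7| < 7/2 and |t + 7| < (49/2)ε, so |1/t + 1/7| < ε.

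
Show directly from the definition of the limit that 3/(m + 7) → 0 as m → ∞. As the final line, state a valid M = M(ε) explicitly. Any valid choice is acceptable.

M = 3/ε

Suppose ε > 0. For m ≥ 1, |3/(m + 7) − 0| = 3/(m + 7) ≤ 3/m.
We need 3/m < ε, i.e. m > 3/ε.
Take M = 3/ε. If m > M then |3/(m + 7)| ≤ 3/m < ε.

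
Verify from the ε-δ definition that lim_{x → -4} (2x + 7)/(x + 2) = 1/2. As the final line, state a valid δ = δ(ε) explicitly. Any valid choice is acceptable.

Let ε > 0 be given. We want δ > 0 with 0 < |x + 4| < δ ⇒ |(2x + 7)/(x + 2) − (1/2)| < ε.
Combining over a common denominator, (2x + 7)/(x + 2) − (1/2) = [(2x + 7)·(-2) − (-1)·(x + 2)] / [(-2)·(x + 2)] = -3(x + 4) / ((-2)(x + 2)).
So |(2x + 7)/(x + 2) − (1/2)| = 3|x + 4| / (2·|x + 2|).
Require δ ≤ 1, so |x + 2| ≥ |-2| − |x + 4| > 2 − 1 = 1.
Hence |(2x + 7)/(x + 2) − (1/2)| < 3|x + 4|/(2·1) = (3/2)|x + 4|, which is < ε once |x + 4| < (2/3)ε.
Take δ = min(1, (2/3)ε). Then 0 < |x + 4| < δ forces both bounds, so |(2x + 7)/(x + 2) − (1/2)| < ε.

δ = min(1, (2/3)ε)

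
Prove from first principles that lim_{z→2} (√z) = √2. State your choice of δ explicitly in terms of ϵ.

Suppose ϵ > 0. We want δ > 0 such that 0 < |z − 2| < δ implies |√z − √2| < ϵ.
Rationalise: √z − √2 = (z − 2)/(√z + √2), so |√z − √2| = |z − 2|/(√z + √2).
Restrict δ ≤ 2 so that |z − 2| < 2 forces z > 0, and then √z + √2 > √2.
Hence |√z − √2| < |z − 2|/√2, which is < ϵ once |z − 2| < √2·ϵ.
Take δ = min(2, √2·ϵ). If 0 < |z − 2| < δ then z > 0 and |√z − √2| < |z − 2|/√2 < ϵ.

δ = min(2, √2·ϵ)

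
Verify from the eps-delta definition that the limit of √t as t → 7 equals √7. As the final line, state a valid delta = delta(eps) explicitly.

Suppose eps > 0. We want delta > 0 such that 0 < |t − 7| < delta implies |√t − √7| < eps.
Rationalise: √t − √7 = (t − 7)/(√t + √7), so |√t − √7| = |t − 7|/(√t + √7).
Restrict delta ≤ 7 so that |t − 7| < 7 forces t > 0, and then √t + √7 > √7.
Hence |√t − √7| < |t − 7|/√7, which is < eps once |t − 7| < √7·eps.
Take delta = min(7, √7·eps). If 0 < |t − 7| < delta then t > 0 and |√t − √7| < |t − 7|/√7 < eps.

delta = min(7, √7·eps)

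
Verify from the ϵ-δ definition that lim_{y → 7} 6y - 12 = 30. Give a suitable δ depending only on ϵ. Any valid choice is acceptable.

δ = ϵ/6

Let ϵ > 0 be given. We need δ > 0 so that 0 < |y − 7| < δ implies |(6y - 12) − 30| < ϵ.
|(6y - 12) − 30| = |6y - 42| = 6|y − 7|.
Thus it suffices that |y − 7| < ϵ/6.
Take δ = ϵ/6. If 0 < |y − 7| < δ then |(6y - 12) − 30| = 6|y − 7| < 6·(ϵ/6) = ϵ.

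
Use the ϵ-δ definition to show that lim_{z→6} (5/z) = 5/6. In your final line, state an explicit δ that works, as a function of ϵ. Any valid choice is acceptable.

Let ϵ > 0 be given. We seek δ > 0 such that 0 < |z − 6| < δ implies |5/z − (5/6)| < ϵ.
|5/z − (5/6)| = 5·|6 − z|/(6·|z|) = 5|z − 6|/(6|z|).
Restrict δ ≤ 3. Then |z − 6| < 3 gives |z| > 3, so 6|z| > 18.
Then |5/z − (5/6)| < 5|z − 6|/18, which is < ϵ when |z − 6| < (18/5)ϵ.
Take δ = min(3, (18/5)ϵ). Then 0 < |z − 6| < δ gives both |z − 6| < 3 and |z − 6| < (18/5)ϵ, so |5/z − (5/6)| < ϵ.

δ = min(3, (18/5)ϵ)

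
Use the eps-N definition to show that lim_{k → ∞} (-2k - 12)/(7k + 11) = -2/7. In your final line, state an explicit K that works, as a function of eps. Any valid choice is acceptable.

Let eps > 0. For k ≥ 1, |(-2k - 12)/(7k + 11) + 2/7| = |-62|/(7(7k + 11)) = 62/(7(7k + 11)).
Since 7k + 11 ≥ 7k for k ≥ 1, this is ≤ 62/(7·7k) = (62/49)/k.
So |(-2k - 12)/(7k + 11) + 2/7| < eps whenever k > (62/49)/eps.
Take K = (62/49)/eps. If k > K then |(-2k - 12)/(7k + 11) + 2/7| ≤ (62/49)/k < eps.

K = (62/49)/eps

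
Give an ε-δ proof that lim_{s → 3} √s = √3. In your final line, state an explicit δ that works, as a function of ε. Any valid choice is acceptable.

δ = min(3, √3·ε)

Let ε > 0. We want δ > 0 such that 0 < |s − 3| < δ implies |√s − √3| < ε.
Rationalise: √s − √3 = (s − 3)/(√s + √3), so |√s − √3| = |s − 3|/(√s + √3).
Restrict δ ≤ 3 so that |s − 3| < 3 forces s > 0, and then √s + √3 > √3.
Hence |√s − √3| < |s − 3|/√3, which is < ε once |s − 3| < √3·ε.
Take δ = min(3, √3·ε). If 0 < |s − 3| < δ then s > 0 and |√s − √3| < |s − 3|/√3 < ε.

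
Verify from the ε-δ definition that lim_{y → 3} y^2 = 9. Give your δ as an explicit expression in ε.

Fix ε > 0. We seek δ > 0 with 0 < |y − 3| < δ ⇒ |y^2 − 9| < ε.
Factor: y^2 − 9 = (y − 3)(y + 3), so |y^2 − 9| = |y − 3|·|y + 3|.
Impose δ ≤ 1 so that |y| < 4; then |y + 3| ≤ 7.
Hence |y^2 − 9| ≤ 7|y − 3|, which is < ε once |y − 3| < ε/7.
Take δ = min(1, ε/7). If 0 < |y − 3| < δ then both bounds hold and |y^2 − 9| ≤ 7|y − 3| < 7·(ε/7) = ε.

δ = min(1, ε/7)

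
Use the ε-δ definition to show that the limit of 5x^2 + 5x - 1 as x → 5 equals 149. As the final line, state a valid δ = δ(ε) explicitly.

δ = min(1, ε/60)

Suppose ε > 0. We want δ > 0 such that 0 < |x − 5| < δ implies |(5x^2 + 5x - 1) − 149| < ε.
(5x^2 + 5x - 1) − 149 = 5x^2 + 5x - 150 = (x − 5)(5x + 30).
So |(5x^2 + 5x - 1) − 149| = |x − 5|·|5x + 30|.
Assume first that |x − 5| < 1, so |x| < 6. Then |5x + 30| ≤ 5·6 + 30 = 60.
Hence |(5x^2 + 5x - 1) − 149| ≤ 60|x − 5| < ε provided |x − 5| < ε/60.
Choosing δ = min(1, ε/60) ensures both conditions, hence |(5x^2 + 5x - 1) − 149| < ε.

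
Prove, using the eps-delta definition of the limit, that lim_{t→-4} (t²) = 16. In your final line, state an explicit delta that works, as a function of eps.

Let eps > 0. We seek delta > 0 with 0 < |t + 4| < delta ⇒ |t² − 16| < eps.
Factor: t² − 16 = (t + 4)(t - 4), so |t² − 16| = |t + 4|·|t - 4|.
Impose delta ≤ 1 so that |t| < 5; then |t - 4| ≤ 9.
Hence |t² − 16| ≤ 9|t + 4|, which is < eps once |t + 4| < eps/9.
Take delta = min(1, eps/9). If 0 < |t + 4| < delta then both bounds hold and |t² − 16| ≤ 9|t + 4| < 9·(eps/9) = eps.

delta = min(1, eps/9)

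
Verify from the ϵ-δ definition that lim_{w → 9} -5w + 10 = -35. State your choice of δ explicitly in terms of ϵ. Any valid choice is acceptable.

δ = ϵ/5

Suppose ϵ > 0. We need δ > 0 so that 0 < |w − 9| < δ implies |(-5w + 10) + 35| < ϵ.
Since (-5w + 10) + 35 = -5(w − 9), we have |(-5w + 10) + 35| = 5|w − 9|.
Thus it suffices that |w − 9| < ϵ/5.
Take δ = ϵ/5. If 0 < |w − 9| < δ then |(-5w + 10) + 35| = 5|w − 9| < 5·(ϵ/5) = ϵ.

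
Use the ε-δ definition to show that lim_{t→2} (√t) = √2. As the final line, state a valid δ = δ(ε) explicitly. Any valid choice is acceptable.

δ = min(2, √2·ε)

Let ε > 0. We want δ > 0 such that 0 < |t − 2| < δ implies |√t − √2| < ε.
Multiplying by the conjugate, |√t − √2| = |t − 2|/(√t + √2).
Restrict δ ≤ 2 so that |t − 2| < 2 forces t > 0, and then √t + √2 > √2.
Hence |√t − √2| < |t − 2|/√2, which is < ε once |t − 2| < √2·ε.
Take δ = min(2, √2·ε). If 0 < |t − 2| < δ then t > 0 and |√t − √2| < |t − 2|/√2 < ε.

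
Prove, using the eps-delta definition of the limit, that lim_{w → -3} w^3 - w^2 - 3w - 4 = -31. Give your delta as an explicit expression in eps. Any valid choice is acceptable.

delta = min(2, eps/54)

Suppose eps > 0. We want delta > 0 such that 0 < |w + 3| < delta implies |(w^3 - w^2 - 3w - 4) + 31| < eps.
(w^3 - w^2 - 3w - 4) + 31 = w^3 - w^2 - 3w + 27 = (w + 3)(w^2 - 4w + 9).
So |(w^3 - w^2 - 3w - 4) + 31| = |w + 3|·|w^2 - 4w + 9|.
Assume first that |w + 3| < 2, so |w| < 5. Then |w^2 - 4w + 9| ≤ 5^2 + 4·5 + 9 = 54.
Hence |(w^3 - w^2 - 3w - 4) + 31| ≤ 54|w + 3| < eps provided |w + 3| < eps/54.
Take delta = min(2, eps/54). Then 0 < |w + 3| < delta gives both |w + 3| < 2 and |w + 3| < eps/54, so |(w^3 - w^2 - 3w - 4) + 31| < eps.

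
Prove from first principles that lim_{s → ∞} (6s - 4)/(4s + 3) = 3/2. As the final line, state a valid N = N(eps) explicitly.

Suppose eps > 0. We seek N > 0 such that s > N implies |(6s - 4)/(4s + 3) − (3/2)| < eps.
(6s - 4)/(4s + 3) − (3/2) = (4(6s - 4) − 6(4s + 3)) / (4(4s + 3)) = -34/(4(4s + 3)).
For s > 0 we have 4s + 3 > 4s, so |(6s - 4)/(4s + 3) − (3/2)| = 34/(4(4s + 3)) < 34/(4·4s) = (17/8)/s.
Thus |(6s - 4)/(4s + 3) − (3/2)| < eps whenever s > (17/8)/eps.
Take N = (17/8)/eps. If s > N then |(6s - 4)/(4s + 3) − (3/2)| < (17/8)/s < eps.

N = (17/8)/eps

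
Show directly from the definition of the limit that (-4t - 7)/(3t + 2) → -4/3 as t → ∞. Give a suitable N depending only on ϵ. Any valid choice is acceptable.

N = (13/9)/ϵ

Let ϵ > 0. We seek N > 0 such that t > N implies |(-4t - 7)/(3t + 2) + 4/3| < ϵ.
(-4t - 7)/(3t + 2) + 4/3 = (3(-4t - 7) − (-4)(3t + 2)) / (3(3t + 2)) = -13/(3(3t + 2)).
For t > 0 we have 3t + 2 > 3t, so |(-4t - 7)/(3t + 2) + 4/3| = 13/(3(3t + 2)) < 13/(3·3t) = (13/9)/t.
Thus |(-4t - 7)/(3t + 2) + 4/3| < ϵ whenever t > (13/9)/ϵ.
Take N = (13/9)/ϵ. If t > N then |(-4t - 7)/(3t + 2) + 4/3| < (13/9)/t < ϵ.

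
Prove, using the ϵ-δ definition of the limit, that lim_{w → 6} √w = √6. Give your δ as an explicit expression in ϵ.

Fix ϵ > 0. We want δ > 0 such that 0 < |w − 6| < δ implies |√w − √6| < ϵ.
Rationalise: √w − √6 = (w − 6)/(√w + √6), so |√w − √6| = |w − 6|/(√w + √6).
Restrict δ ≤ 6 so that |w − 6| < 6 forces w > 0, and then √w + √6 > √6.
Hence |√w − √6| < |w − 6|/√6, which is < ϵ once |w − 6| < √6·ϵ.
Take δ = min(6, √6·ϵ). If 0 < |w − 6| < δ then w > 0 and |√w − √6| < |w − 6|/√6 < ϵ.

δ = min(6, √6·ϵ)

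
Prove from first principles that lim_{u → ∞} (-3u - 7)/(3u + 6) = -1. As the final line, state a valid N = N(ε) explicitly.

Let ε > 0. We seek N > 0 such that u > N implies |(-3u - 7)/(3u + 6) + 1| < ε.
(-3u - 7)/(3u + 6) + 1 = (3(-3u - 7) − (-3)(3u + 6)) / (3(3u + 6)) = -3/(3(3u + 6)).
For u > 0 we have 3u + 6 > 3u, so |(-3u - 7)/(3u + 6) + 1| = 3/(3(3u + 6)) < 3/(3·3u) = (1/3)/u.
Thus |(-3u - 7)/(3u + 6) + 1| < ε whenever u > (1/3)/ε.
Take N = (1/3)/ε. If u > N then |(-3u - 7)/(3u + 6) + 1| < (1/3)/u < ε.

N = (1/3)/ε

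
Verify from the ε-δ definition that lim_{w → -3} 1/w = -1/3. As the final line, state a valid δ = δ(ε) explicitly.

δ = min(3/2, (9/2)ε)

Let ε > 0. We seek δ > 0 such that 0 < |w + 3| < δ implies |1/w + 1/3| < ε.
|1/w + 1/3| = |-3 − w|/(3·|w|) = |w + 3|/(3|w|).
Require δ ≤ 3/2 so that |w| > 3 − 3/2 = 3/2, hence 3|w| > 9/2.
Then |1/w + 1/3| < |w + 3|/(9/2), which is < ε when |w + 3| < (9/2)ε.
Take δ = min(3/2, (9/2)ε). Then 0 < |w + 3| < δ gives both |w + 3| < 3/2 and |w + 3| < (9/2)ε, so |1/w + 1/3| < ε.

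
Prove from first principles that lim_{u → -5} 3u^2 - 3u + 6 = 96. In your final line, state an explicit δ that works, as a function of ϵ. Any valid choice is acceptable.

Let ϵ > 0. We want δ > 0 such that 0 < |u + 5| < δ implies |(3u^2 - 3u + 6) − 96| < ϵ.
(3u^2 - 3u + 6) − 96 = 3u^2 - 3u - 90 = (u + 5)(3u - 18).
So |(3u^2 - 3u + 6) − 96| = |u + 5|·|3u - 18|.
Require δ ≤ 2. Then |u + 5| < 2 gives |u| < 7, and by the triangle inequality |3u - 18| ≤ 3·7 + 18 = 39.
Hence |(3u^2 - 3u + 6) − 96| ≤ 39|u + 5| < ϵ provided |u + 5| < ϵ/39.
Take δ = min(2, ϵ/39). Then 0 < |u + 5| < δ gives both |u + 5| < 2 and |u + 5| < ϵ/39, so |(3u^2 - 3u + 6) − 96| < ϵ.

δ = min(2, ϵ/39)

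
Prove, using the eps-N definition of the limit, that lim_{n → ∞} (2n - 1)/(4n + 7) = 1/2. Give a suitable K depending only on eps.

K = (9/8)/eps

Let eps > 0 be given. For n ≥ 1, |(2n - 1)/(4n + 7) − (1/2)| = |-18|/(4(4n + 7)) = 18/(4(4n + 7)).
Since 4n + 7 ≥ 4n for n ≥ 1, this is ≤ 18/(4·4n) = (9/8)/n.
So |(2n - 1)/(4n + 7) − (1/2)| < eps whenever n > (9/8)/eps.
Take K = (9/8)/eps. If n > K then |(2n - 1)/(4n + 7) − (1/2)| ≤ (9/8)/n < eps.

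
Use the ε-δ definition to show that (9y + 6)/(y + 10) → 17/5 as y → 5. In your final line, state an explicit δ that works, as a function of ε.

Suppose ε > 0. We want δ > 0 with 0 < |y − 5| < δ ⇒ |(9y + 6)/(y + 10) − (17/5)| < ε.
Combining over a common denominator, (9y + 6)/(y + 10) − (17/5) = [(9y + 6)·15 − 51·(y + 10)] / [15·(y + 10)] = 84(y − 5) / (15(y + 10)).
So |(9y + 6)/(y + 10) − (17/5)| = 84|y − 5| / (15·|y + 10|).
Require δ ≤ 15/2, so |y + 10| ≥ |15| − |y − 5| > 15 − 15/2 = 15/2.
Hence |(9y + 6)/(y + 10) − (17/5)| < 84|y − 5|/(15·(15/2)) = (56/75)|y − 5|, which is < ε once |y − 5| < (75/56)ε.
Take δ = min(15/2, (75/56)ε). Then 0 < |y − 5| < δ forces both bounds, so |(9y + 6)/(y + 10) − (17/5)| < ε.

δ = min(15/2, (75/56)ε)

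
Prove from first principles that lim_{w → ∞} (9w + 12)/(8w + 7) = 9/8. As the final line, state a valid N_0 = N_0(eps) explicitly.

Let eps > 0 be given. We seek N_0 > 0 such that w > N_0 implies |(9w + 12)/(8w + 7) − (9/8)| < eps.
(9w + 12)/(8w + 7) − (9/8) = (8(9w + 12) − 9(8w + 7)) / (8(8w + 7)) = 33/(8(8w + 7)).
For w > 0 we have 8w + 7 > 8w, so |(9w + 12)/(8w + 7) − (9/8)| = 33/(8(8w + 7)) < 33/(8·8w) = (33/64)/w.
Thus |(9w + 12)/(8w + 7) − (9/8)| < eps whenever w > (33/64)/eps.
Take N_0 = (33/64)/eps. If w > N_0 then |(9w + 12)/(8w + 7) − (9/8)| < (33/64)/w < eps.

N_0 = (33/64)/eps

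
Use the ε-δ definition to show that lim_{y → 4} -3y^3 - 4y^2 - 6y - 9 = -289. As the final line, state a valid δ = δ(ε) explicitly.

δ = min(1, ε/225)

Fix ε > 0. We want δ > 0 such that 0 < |y − 4| < δ implies |(-3y^3 - 4y^2 - 6y - 9) + 289| < ε.
(-3y^3 - 4y^2 - 6y - 9) + 289 = -3y^3 - 4y^2 - 6y + 280 = (y − 4)(-3y^2 - 16y - 70).
So |(-3y^3 - 4y^2 - 6y - 9) + 289| = |y − 4|·|-3y^2 - 16y - 70|.
Require δ ≤ 1. Then |y − 4| < 1 gives |y| < 5, and by the triangle inequality |-3y^2 - 16y - 70| ≤ 3·5^2 + 16·5 + 70 = 225.
Hence |(-3y^3 - 4y^2 - 6y - 9) + 289| ≤ 225|y − 4| < ε provided |y − 4| < ε/225.
Choosing δ = min(1, ε/225) ensures both conditions, hence |(-3y^3 - 4y^2 - 6y - 9) + 289| < ε.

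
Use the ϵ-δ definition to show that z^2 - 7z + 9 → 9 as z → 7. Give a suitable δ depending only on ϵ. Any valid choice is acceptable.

δ = min(2, ϵ/9)

Fix ϵ > 0. We want δ > 0 such that 0 < |z − 7| < δ implies |(z^2 - 7z + 9) − 9| < ϵ.
(z^2 - 7z + 9) − 9 = z^2 - 7z = (z − 7)(z).
So |(z^2 - 7z + 9) − 9| = |z − 7|·|z|.
Require δ ≤ 2. Then |z − 7| < 2 gives |z| < 9, and by the triangle inequality |z| ≤ 9 = 9.
Hence |(z^2 - 7z + 9) − 9| ≤ 9|z − 7| < ϵ provided |z − 7| < ϵ/9.
Take δ = min(2, ϵ/9). Then 0 < |z − 7| < δ gives both |z − 7| < 2 and |z − 7| < ϵ/9, so |(z^2 - 7z + 9) − 9| < ϵ.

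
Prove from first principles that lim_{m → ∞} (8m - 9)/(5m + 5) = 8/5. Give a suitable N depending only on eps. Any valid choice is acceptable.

N = (17/5)/eps

Suppose eps > 0. For m ≥ 1, |(8m - 9)/(5m + 5) − (8/5)| = |-85|/(5(5m + 5)) = 85/(5(5m + 5)).
Since 5m + 5 ≥ 5m for m ≥ 1, this is ≤ 85/(5·5m) = (17/5)/m.
So |(8m - 9)/(5m + 5) − (8/5)| < eps whenever m > (17/5)/eps.
Take N = (17/5)/eps. If m > N then |(8m - 9)/(5m + 5) − (8/5)| ≤ (17/5)/m < eps.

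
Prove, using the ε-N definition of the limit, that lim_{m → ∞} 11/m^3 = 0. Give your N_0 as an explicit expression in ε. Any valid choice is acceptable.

N_0 = (11/ε)^{1/3}

Let ε > 0. For m ≥ 1, |11/m^3 − 0| = 11/m^3.
11/m^3 < ε ⇔ m^3 > 11/ε ⇔ m > (11/ε)^{1/3}.
Take N_0 = (11/ε)^{1/3}. Then m > N_0 implies 11/m^3 < ε.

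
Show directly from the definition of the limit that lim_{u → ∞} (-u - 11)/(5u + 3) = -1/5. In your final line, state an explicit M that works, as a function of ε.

M = (52/25)/ε

Fix ε > 0. We seek M > 0 such that u > M implies |(-u - 11)/(5u + 3) + 1/5| < ε.
(-u - 11)/(5u + 3) + 1/5 = (5(-u - 11) − (-1)(5u + 3)) / (5(5u + 3)) = -52/(5(5u + 3)).
For u > 0 we have 5u + 3 > 5u, so |(-u - 11)/(5u + 3) + 1/5| = 52/(5(5u + 3)) < 52/(5·5u) = (52/25)/u.
Thus |(-u - 11)/(5u + 3) + 1/5| < ε whenever u > (52/25)/ε.
Take M = (52/25)/ε. If u > M then |(-u - 11)/(5u + 3) + 1/5| < (52/25)/u < ε.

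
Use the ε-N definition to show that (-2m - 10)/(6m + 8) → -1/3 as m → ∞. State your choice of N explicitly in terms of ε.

Let ε > 0. For m ≥ 1, |(-2m - 10)/(6m + 8) + 1/3| = |-44|/(6(6m + 8)) = 44/(6(6m + 8)).
Since 6m + 8 ≥ 6m for m ≥ 1, this is ≤ 44/(6·6m) = (11/9)/m.
So |(-2m - 10)/(6m + 8) + 1/3| < ε whenever m > (11/9)/ε.
Take N = (11/9)/ε. If m > N then |(-2m - 10)/(6m + 8) + 1/3| ≤ (11/9)/m < ε.

N = (11/9)/ε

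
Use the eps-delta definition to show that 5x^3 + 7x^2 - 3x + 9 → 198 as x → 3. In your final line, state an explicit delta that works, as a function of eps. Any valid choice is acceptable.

delta = min(2, eps/298)

Let eps > 0 be given. We want delta > 0 such that 0 < |x − 3| < delta implies |(5x^3 + 7x^2 - 3x + 9) − 198| < eps.
(5x^3 + 7x^2 - 3x + 9) − 198 = 5x^3 + 7x^2 - 3x - 189 = (x − 3)(5x^2 + 22x + 63).
So |(5x^3 + 7x^2 - 3x + 9) − 198| = |x − 3|·|5x^2 + 22x + 63|.
Require delta ≤ 2. Then |x − 3| < 2 gives |x| < 5, and by the triangle inequality |5x^2 + 22x + 63| ≤ 5·5^2 + 22·5 + 63 = 298.
Hence |(5x^3 + 7x^2 - 3x + 9) − 198| ≤ 298|x − 3| < eps provided |x − 3| < eps/298.
Choosing delta = min(2, eps/298) ensures both conditions, hence |(5x^3 + 7x^2 - 3x + 9) − 198| < eps.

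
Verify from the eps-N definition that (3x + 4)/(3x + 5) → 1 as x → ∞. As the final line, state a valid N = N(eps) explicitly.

N = (1/3)/eps

Suppose eps > 0. We seek N > 0 such that x > N implies |(3x + 4)/(3x + 5) − 1| < eps.
(3x + 4)/(3x + 5) − 1 = (3(3x + 4) − 3(3x + 5)) / (3(3x + 5)) = -3/(3(3x + 5)).
For x > 0 we have 3x + 5 > 3x, so |(3x + 4)/(3x + 5) − 1| = 3/(3(3x + 5)) < 3/(3·3x) = (1/3)/x.
Thus |(3x + 4)/(3x + 5) − 1| < eps whenever x > (1/3)/eps.
Take N = (1/3)/eps. If x > N then |(3x + 4)/(3x + 5) − 1| < (1/3)/x < eps.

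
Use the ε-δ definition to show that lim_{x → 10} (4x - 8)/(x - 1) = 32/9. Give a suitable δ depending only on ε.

Suppose ε > 0. We want δ > 0 with 0 < |x − 10| < δ ⇒ |(4x - 8)/(x - 1) − (32/9)| < ε.
Combining over a common denominator, (4x - 8)/(x - 1) − (32/9) = [(4x - 8)·9 − 32·(x - 1)] / [9·(x - 1)] = 4(x − 10) / (9(x - 1)).
So |(4x - 8)/(x - 1) − (32/9)| = 4|x − 10| / (9·|x − 1|).
Require δ ≤ 9/2, so |x − 1| ≥ |9| − |x − 10| > 9 − 9/2 = 9/2.
Hence |(4x - 8)/(x - 1) − (32/9)| < 4|x − 10|/(9·(9/2)) = (8/81)|x − 10|, which is < ε once |x − 10| < (81/8)ε.
Take δ = min(9/2, (81/8)ε). Then 0 < |x − 10| < δ forces both bounds, so |(4x - 8)/(x - 1) − (32/9)| < ε.

δ = min(9/2, (81/8)ε)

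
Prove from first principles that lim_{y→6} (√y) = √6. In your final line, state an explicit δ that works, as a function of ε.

δ = min(6, √6·ε)

Let ε > 0 be given. We want δ > 0 such that 0 < |y − 6| < δ implies |√y − √6| < ε.
Rationalise: √y − √6 = (y − 6)/(√y + √6), so |√y − √6| = |y − 6|/(√y + √6).
Restrict δ ≤ 6 so that |y − 6| < 6 forces y > 0, and then √y + √6 > √6.
Hence |√y − √6| < |y − 6|/√6, which is < ε once |y − 6| < √6·ε.
Take δ = min(6, √6·ε). If 0 < |y − 6| < δ then y > 0 and |√y − √6| < |y − 6|/√6 < ε.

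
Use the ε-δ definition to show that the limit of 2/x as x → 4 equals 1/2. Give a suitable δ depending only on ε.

δ = min(2, 4ε)

Suppose ε > 0. We seek δ > 0 such that 0 < |x − 4| < δ implies |2/x − (1/2)| < ε.
|2/x − (1/2)| = 2·|4 − x|/(4·|x|) = 2|x − 4|/(4|x|).
Require δ ≤ 2 so that |x| > 4 − 2 = 2, hence 4|x| > 8.
Then |2/x − (1/2)| < 2|x − 4|/8, which is < ε when |x − 4| < 4ε.
Take δ = min(2, 4ε). Then 0 < |x − 4| < δ gives both |x − 4| < 2 and |x − 4| < 4ε, so |2/x − (1/2)| < ε.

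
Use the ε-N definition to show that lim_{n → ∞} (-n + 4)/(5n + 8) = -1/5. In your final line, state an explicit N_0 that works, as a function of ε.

Suppose ε > 0. For n ≥ 1, |(-n + 4)/(5n + 8) + 1/5| = |28|/(5(5n + 8)) = 28/(5(5n + 8)).
Since 5n + 8 ≥ 5n for n ≥ 1, this is ≤ 28/(5·5n) = (28/25)/n.
So |(-n + 4)/(5n + 8) + 1/5| < ε whenever n > (28/25)/ε.
Take N_0 = (28/25)/ε. If n > N_0 then |(-n + 4)/(5n + 8) + 1/5| ≤ (28/25)/n < ε.

N_0 = (28/25)/ε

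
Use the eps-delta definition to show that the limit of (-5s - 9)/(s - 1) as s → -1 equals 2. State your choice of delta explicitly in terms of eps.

Let eps > 0. We want delta > 0 with 0 < |s + 1| < delta ⇒ |(-5s - 9)/(s - 1) − 2| < eps.
Combining over a common denominator, (-5s - 9)/(s - 1) − 2 = [(-5s - 9)·(-2) − (-4)·(s - 1)] / [(-2)·(s - 1)] = 14(s + 1) / ((-2)(s - 1)).
So |(-5s - 9)/(s - 1) − 2| = 14|s + 1| / (2·|s − 1|).
Require delta ≤ 1, so |s − 1| ≥ |-2| − |s + 1| > 2 − 1 = 1.
Hence |(-5s - 9)/(s - 1) − 2| < 14|s + 1|/(2·1) = 7|s + 1|, which is < eps once |s + 1| < (1/7)eps.
Take delta = min(1, (1/7)eps). Then 0 < |s + 1| < delta forces both bounds, so |(-5s - 9)/(s - 1) − 2| < eps.

delta = min(1, (1/7)eps)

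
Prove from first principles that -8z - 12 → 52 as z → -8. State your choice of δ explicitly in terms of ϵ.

Suppose ϵ > 0. We need δ > 0 so that 0 < |z + 8| < δ implies |(-8z - 12) − 52| < ϵ.
|(-8z - 12) − 52| = |-8z - 64| = 8|z + 8|.
Thus it suffices that |z + 8| < ϵ/8.
Choosing δ = ϵ/8 gives |(-8z - 12) − 52| = 8|z + 8| < ϵ whenever |z + 8| < δ.

δ = ϵ/8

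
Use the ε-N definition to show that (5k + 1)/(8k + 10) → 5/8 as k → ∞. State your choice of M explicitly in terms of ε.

M = (21/32)/ε

Fix ε > 0. For k ≥ 1, |(5k + 1)/(8k + 10) − (5/8)| = |-42|/(8(8k + 10)) = 42/(8(8k + 10)).
Since 8k + 10 ≥ 8k for k ≥ 1, this is ≤ 42/(8·8k) = (21/32)/k.
So |(5k + 1)/(8k + 10) − (5/8)| < ε whenever k > (21/32)/ε.
Take M = (21/32)/ε. If k > M then |(5k + 1)/(8k + 10) − (5/8)| ≤ (21/32)/k < ε.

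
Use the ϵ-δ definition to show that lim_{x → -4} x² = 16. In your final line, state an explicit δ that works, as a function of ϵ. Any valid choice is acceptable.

Suppose ϵ > 0. We seek δ > 0 with 0 < |x + 4| < δ ⇒ |x² − 16| < ϵ.
Factor: x² − 16 = (x + 4)(x - 4), so |x² − 16| = |x + 4|·|x - 4|.
Restrict δ ≤ 2. Then |x + 4| < 2 gives |x| < 6, so by the triangle inequality |x - 4| ≤ 6 + 4 = 10.
Hence |x² − 16| ≤ 10|x + 4|, which is < ϵ once |x + 4| < ϵ/10.
Take δ = min(2, ϵ/10). If 0 < |x + 4| < δ then both bounds hold and |x² − 16| ≤ 10|x + 4| < 10·(ϵ/10) = ϵ.

δ = min(2, ϵ/10)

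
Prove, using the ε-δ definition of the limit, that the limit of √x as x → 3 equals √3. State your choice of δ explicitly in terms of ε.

δ = min(3, √3·ε)

Fix ε > 0. We want δ > 0 such that 0 < |x − 3| < δ implies |√x − √3| < ε.
Rationalise: √x − √3 = (x − 3)/(√x + √3), so |√x − √3| = |x − 3|/(√x + √3).
Restrict δ ≤ 3 so that |x − 3| < 3 forces x > 0, and then √x + √3 > √3.
Hence |√x − √3| < |x − 3|/√3, which is < ε once |x − 3| < √3·ε.
Take δ = min(3, √3·ε). If 0 < |x − 3| < δ then x > 0 and |√x − √3| < |x − 3|/√3 < ε.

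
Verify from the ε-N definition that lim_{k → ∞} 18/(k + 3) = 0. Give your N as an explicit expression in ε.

Let ε > 0 be given. For k ≥ 1, |18/(k + 3) − 0| = 18/(k + 3) ≤ 18/k.
We need 18/k < ε, i.e. k > 18/ε.
Take N = 18/ε. If k > N then |18/(k + 3)| ≤ 18/k < ε.

N = 18/ε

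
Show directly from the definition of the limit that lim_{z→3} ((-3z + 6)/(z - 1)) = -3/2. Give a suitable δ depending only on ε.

δ = min(1, (2/3)ε)

Fix ε > 0. We want δ > 0 with 0 < |z − 3| < δ ⇒ |(-3z + 6)/(z - 1) + 3/2| < ε.
Combining over a common denominator, (-3z + 6)/(z - 1) + 3/2 = [(-3z + 6)·2 − (-3)·(z - 1)] / [2·(z - 1)] = -3(z − 3) / (2(z - 1)).
So |(-3z + 6)/(z - 1) + 3/2| = 3|z − 3| / (2·|z − 1|).
Restrict δ ≤ 1. Then |z − 3| < 1 gives |z − 1| = |(z − 3) + 2| ≥ 2 − 1 = 1.
Hence |(-3z + 6)/(z - 1) + 3/2| < 3|z − 3|/(2·1) = (3/2)|z − 3|, which is < ε once |z − 3| < (2/3)ε.
Take δ = min(1, (2/3)ε). Then 0 < |z − 3| < δ forces both bounds, so |(-3z + 6)/(z - 1) + 3/2| < ε.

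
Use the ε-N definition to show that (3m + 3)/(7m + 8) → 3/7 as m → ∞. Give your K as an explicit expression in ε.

K = (3/49)/ε

Let ε > 0 be given. For m ≥ 1, |(3m + 3)/(7m + 8) − (3/7)| = |-3|/(7(7m + 8)) = 3/(7(7m + 8)).
Since 7m + 8 ≥ 7m for m ≥ 1, this is ≤ 3/(7·7m) = (3/49)/m.
So |(3m + 3)/(7m + 8) − (3/7)| < ε whenever m > (3/49)/ε.
Take K = (3/49)/ε. If m > K then |(3m + 3)/(7m + 8) − (3/7)| ≤ (3/49)/m < ε.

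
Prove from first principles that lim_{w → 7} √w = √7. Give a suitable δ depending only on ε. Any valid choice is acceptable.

Let ε > 0. We want δ > 0 such that 0 < |w − 7| < δ implies |√w − √7| < ε.
Rationalise: √w − √7 = (w − 7)/(√w + √7), so |√w − √7| = |w − 7|/(√w + √7).
Restrict δ ≤ 7 so that |w − 7| < 7 forces w > 0, and then √w + √7 > √7.
Hence |√w − √7| < |w − 7|/√7, which is < ε once |w − 7| < √7·ε.
Take δ = min(7, √7·ε). If 0 < |w − 7| < δ then w > 0 and |√w − √7| < |w − 7|/√7 < ε.

δ = min(7, √7·ε)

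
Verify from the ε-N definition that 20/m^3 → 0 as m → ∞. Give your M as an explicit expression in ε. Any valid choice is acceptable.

Let ε > 0 be given. For m ≥ 1, |20/m^3 − 0| = 20/m^3.
20/m^3 < ε ⇔ m^3 > 20/ε ⇔ m > (20/ε)^{1/3}.
Take M = (20/ε)^{1/3}. Then m > M implies 20/m^3 < ε.

M = (20/ε)^{1/3}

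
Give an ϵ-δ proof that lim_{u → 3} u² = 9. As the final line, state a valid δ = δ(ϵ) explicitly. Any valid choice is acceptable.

Fix ϵ > 0. We seek δ > 0 with 0 < |u − 3| < δ ⇒ |u² − 9| < ϵ.
Factor: u² − 9 = (u − 3)(u + 3), so |u² − 9| = |u − 3|·|u + 3|.
Impose δ ≤ 2 so that |u| < 5; then |u + 3| ≤ 8.
Hence |u² − 9| ≤ 8|u − 3|, which is < ϵ once |u − 3| < ϵ/8.
Take δ = min(2, ϵ/8). If 0 < |u − 3| < δ then both bounds hold and |u² − 9| ≤ 8|u − 3| < 8·(ϵ/8) = ϵ.

δ = min(2, ϵ/8)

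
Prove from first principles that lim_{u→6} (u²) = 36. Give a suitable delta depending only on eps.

Fix eps > 0. We seek delta > 0 with 0 < |u − 6| < delta ⇒ |u² − 36| < eps.
Factor: u² − 36 = (u − 6)(u + 6), so |u² − 36| = |u − 6|·|u + 6|.
Restrict delta ≤ 1. Then |u − 6| < 1 gives |u| < 7, so by the triangle inequality |u + 6| ≤ 7 + 6 = 13.
Hence |u² − 36| ≤ 13|u − 6|, which is < eps once |u − 6| < eps/13.
Take delta = min(1, eps/13). If 0 < |u − 6| < delta then both bounds hold and |u² − 36| ≤ 13|u − 6| < 13·(eps/13) = eps.

delta = min(1, eps/13)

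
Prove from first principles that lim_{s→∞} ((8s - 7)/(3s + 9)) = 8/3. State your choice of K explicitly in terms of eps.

K = (31/3)/eps

Fix eps > 0. We seek K > 0 such that s > K implies |(8s - 7)/(3s + 9) − (8/3)| < eps.
(8s - 7)/(3s + 9) − (8/3) = (3(8s - 7) − 8(3s + 9)) / (3(3s + 9)) = -93/(3(3s + 9)).
For s > 0 we have 3s + 9 > 3s, so |(8s - 7)/(3s + 9) − (8/3)| = 93/(3(3s + 9)) < 93/(3·3s) = (31/3)/s.
Thus |(8s - 7)/(3s + 9) − (8/3)| < eps whenever s > (31/3)/eps.
Take K = (31/3)/eps. If s > K then |(8s - 7)/(3s + 9) − (8/3)| < (31/3)/s < eps.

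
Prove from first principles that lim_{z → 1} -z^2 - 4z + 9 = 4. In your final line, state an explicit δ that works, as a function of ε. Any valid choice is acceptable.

δ = min(1, ε/7)

Fix ε > 0. We want δ > 0 such that 0 < |z − 1| < δ implies |(-z^2 - 4z + 9) − 4| < ε.
(-z^2 - 4z + 9) − 4 = -z^2 - 4z + 5 = (z − 1)(-z - 5).
So |(-z^2 - 4z + 9) − 4| = |z − 1|·|-z - 5|.
Require δ ≤ 1. Then |z − 1| < 1 gives |z| < 2, and by the triangle inequality |-z - 5| ≤ 2 + 5 = 7.
Hence |(-z^2 - 4z + 9) − 4| ≤ 7|z − 1| < ε provided |z − 1| < ε/7.
Take δ = min(1, ε/7). Then 0 < |z − 1| < δ gives both |z − 1| < 1 and |z − 1| < ε/7, so |(-z^2 - 4z + 9) − 4| < ε.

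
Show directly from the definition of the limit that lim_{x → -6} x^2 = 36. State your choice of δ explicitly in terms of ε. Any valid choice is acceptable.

δ = min(1, ε/13)

Fix ε > 0. We seek δ > 0 with 0 < |x + 6| < δ ⇒ |x^2 − 36| < ε.
Factor: x^2 − 36 = (x + 6)(x - 6), so |x^2 − 36| = |x + 6|·|x - 6|.
Restrict δ ≤ 1. Then |x + 6| < 1 gives |x| < 7, so by the triangle inequality |x - 6| ≤ 7 + 6 = 13.
Hence |x^2 − 36| ≤ 13|x + 6|, which is < ε once |x + 6| < ε/13.
Take δ = min(1, ε/13). If 0 < |x + 6| < δ then both bounds hold and |x^2 − 36| ≤ 13|x + 6| < 13·(ε/13) = ε.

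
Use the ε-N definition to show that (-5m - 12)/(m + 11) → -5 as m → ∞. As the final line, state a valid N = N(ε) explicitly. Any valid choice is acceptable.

Let ε > 0 be given. For m ≥ 1, |(-5m - 12)/(m + 11) + 5| = |43|/((m + 11)) = 43/((m + 11)).
Since m + 11 ≥ m for m ≥ 1, this is ≤ 43/(m) = 43/m.
So |(-5m - 12)/(m + 11) + 5| < ε whenever m > 43/ε.
Take N = 43/ε. If m > N then |(-5m - 12)/(m + 11) + 5| ≤ 43/m < ε.

N = 43/ε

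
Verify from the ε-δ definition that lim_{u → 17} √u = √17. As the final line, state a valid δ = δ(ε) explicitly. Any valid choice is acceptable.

δ = min(17, √17·ε)

Let ε > 0. We want δ > 0 such that 0 < |u − 17| < δ implies |√u − √17| < ε.
Multiplying by the conjugate, |√u − √17| = |u − 17|/(√u + √17).
Restrict δ ≤ 17 so that |u − 17| < 17 forces u > 0, and then √u + √17 > √17.
Hence |√u − √17| < |u − 17|/√17, which is < ε once |u − 17| < √17·ε.
Take δ = min(17, √17·ε). If 0 < |u − 17| < δ then u > 0 and |√u − √17| < |u − 17|/√17 < ε.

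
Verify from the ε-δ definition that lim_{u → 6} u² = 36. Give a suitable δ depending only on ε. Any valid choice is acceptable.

δ = min(2, ε/14)

Let ε > 0 be given. We seek δ > 0 with 0 < |u − 6| < δ ⇒ |u² − 36| < ε.
Factor: u² − 36 = (u − 6)(u + 6), so |u² − 36| = |u − 6|·|u + 6|.
Impose δ ≤ 2 so that |u| < 8; then |u + 6| ≤ 14.
Hence |u² − 36| ≤ 14|u − 6|, which is < ε once |u − 6| < ε/14.
Take δ = min(2, ε/14). If 0 < |u − 6| < δ then both bounds hold and |u² − 36| ≤ 14|u − 6| < 14·(ε/14) = ε.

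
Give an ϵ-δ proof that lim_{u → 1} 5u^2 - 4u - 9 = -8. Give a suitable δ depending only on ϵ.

Let ϵ > 0. We want δ > 0 such that 0 < |u − 1| < δ implies |(5u^2 - 4u - 9) + 8| < ϵ.
(5u^2 - 4u - 9) + 8 = 5u^2 - 4u - 1 = (u − 1)(5u + 1).
So |(5u^2 - 4u - 9) + 8| = |u − 1|·|5u + 1|.
Assume first that |u − 1| < 1, so |u| < 2. Then |5u + 1| ≤ 5·2 + 1 = 11.
Hence |(5u^2 - 4u - 9) + 8| ≤ 11|u − 1| < ϵ provided |u − 1| < ϵ/11.
Take δ = min(1, ϵ/11). Then 0 < |u − 1| < δ gives both |u − 1| < 1 and |u − 1| < ϵ/11, so |(5u^2 - 4u - 9) + 8| < ϵ.

δ = min(1, ϵ/11)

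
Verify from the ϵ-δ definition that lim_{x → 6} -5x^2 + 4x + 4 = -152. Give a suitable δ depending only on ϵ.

Let ϵ > 0. We want δ > 0 such that 0 < |x − 6| < δ implies |(-5x^2 + 4x + 4) + 152| < ϵ.
(-5x^2 + 4x + 4) + 152 = -5x^2 + 4x + 156 = (x − 6)(-5x - 26).
So |(-5x^2 + 4x + 4) + 152| = |x − 6|·|-5x - 26|.
Assume first that |x − 6| < 1, so |x| < 7. Then |-5x - 26| ≤ 5·7 + 26 = 61.
Hence |(-5x^2 + 4x + 4) + 152| ≤ 61|x − 6| < ϵ provided |x − 6| < ϵ/61.
Choosing δ = min(1, ϵ/61) ensures both conditions, hence |(-5x^2 + 4x + 4) + 152| < ϵ.

δ = min(1, ϵ/61)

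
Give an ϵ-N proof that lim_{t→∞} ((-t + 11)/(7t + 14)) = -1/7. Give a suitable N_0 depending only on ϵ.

Suppose ϵ > 0. We seek N_0 > 0 such that t > N_0 implies |(-t + 11)/(7t + 14) + 1/7| < ϵ.
(-t + 11)/(7t + 14) + 1/7 = (7(-t + 11) − (-1)(7t + 14)) / (7(7t + 14)) = 91/(7(7t + 14)).
For t > 0 we have 7t + 14 > 7t, so |(-t + 11)/(7t + 14) + 1/7| = 91/(7(7t + 14)) < 91/(7·7t) = (13/7)/t.
Thus |(-t + 11)/(7t + 14) + 1/7| < ϵ whenever t > (13/7)/ϵ.
Take N_0 = (13/7)/ϵ. If t > N_0 then |(-t + 11)/(7t + 14) + 1/7| < (13/7)/t < ϵ.

N_0 = (13/7)/ϵ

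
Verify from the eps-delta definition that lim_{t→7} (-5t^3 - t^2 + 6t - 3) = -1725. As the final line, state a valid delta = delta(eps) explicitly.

delta = min(2, eps/975)

Suppose eps > 0. We want delta > 0 such that 0 < |t − 7| < delta implies |(-5t^3 - t^2 + 6t - 3) + 1725| < eps.
(-5t^3 - t^2 + 6t - 3) + 1725 = -5t^3 - t^2 + 6t + 1722 = (t − 7)(-5t^2 - 36t - 246).
So |(-5t^3 - t^2 + 6t - 3) + 1725| = |t − 7|·|-5t^2 - 36t - 246|.
Assume first that |t − 7| < 2, so |t| < 9. Then |-5t^2 - 36t - 246| ≤ 5·9^2 + 36·9 + 246 = 975.
Hence |(-5t^3 - t^2 + 6t - 3) + 1725| ≤ 975|t − 7| < eps provided |t − 7| < eps/975.
Take delta = min(2, eps/975). Then 0 < |t − 7| < delta gives both |t − 7| < 2 and |t − 7| < eps/975, so |(-5t^3 - t^2 + 6t - 3) + 1725| < eps.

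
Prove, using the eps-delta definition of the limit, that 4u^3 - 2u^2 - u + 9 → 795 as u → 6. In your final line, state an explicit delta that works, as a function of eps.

Fix eps > 0. We want delta > 0 such that 0 < |u − 6| < delta implies |(4u^3 - 2u^2 - u + 9) − 795| < eps.
(4u^3 - 2u^2 - u + 9) − 795 = 4u^3 - 2u^2 - u - 786 = (u − 6)(4u^2 + 22u + 131).
So |(4u^3 - 2u^2 - u + 9) − 795| = |u − 6|·|4u^2 + 22u + 131|.
Require delta ≤ 2. Then |u − 6| < 2 gives |u| < 8, and by the triangle inequality |4u^2 + 22u + 131| ≤ 4·8^2 + 22·8 + 131 = 563.
Hence |(4u^3 - 2u^2 - u + 9) − 795| ≤ 563|u − 6| < eps provided |u − 6| < eps/563.
Take delta = min(2, eps/563). Then 0 < |u − 6| < delta gives both |u − 6| < 2 and |u − 6| < eps/563, so |(4u^3 - 2u^2 - u + 9) − 795| < eps.

delta = min(2, eps/563)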